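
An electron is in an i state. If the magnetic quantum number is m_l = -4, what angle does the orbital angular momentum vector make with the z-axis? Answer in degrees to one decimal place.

An i state has l = 6.
|L|² = l(l+1)ℏ² = 42ℏ², so |L| = √42 ℏ.
L_z = m_l ℏ = −4ℏ.
cos θ = L_z/|L| = -4/√42, so θ ≈ 128.1°.

θ ≈ 128.1°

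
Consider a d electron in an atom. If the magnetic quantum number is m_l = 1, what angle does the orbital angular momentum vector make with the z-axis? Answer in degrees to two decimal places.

θ ≈ 65.91°

For a d orbital, l = 2.
|L|² = l(l+1)ℏ² = 6ℏ², so |L| = √6 ℏ.
L_z = m_l ℏ = 1ℏ.
cos θ = L_z/|L| = 1/√6, so θ ≈ 65.91°.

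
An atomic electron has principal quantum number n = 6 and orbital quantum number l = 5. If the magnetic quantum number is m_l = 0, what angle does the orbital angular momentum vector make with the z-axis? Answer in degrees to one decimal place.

θ ≈ 90.0°

|L| = ℏ√(l(l+1)) = √30 ℏ.
L_z = m_l ℏ = 0ℏ.
cos θ = L_z/|L| = 0/√30, so θ ≈ 90.0°.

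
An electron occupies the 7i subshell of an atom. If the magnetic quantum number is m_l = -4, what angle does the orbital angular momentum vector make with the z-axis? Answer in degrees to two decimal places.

The 7i subshell has l = 6.
|L|² = l(l+1)ℏ² = 42ℏ², so |L| = √42 ℏ.
L_z = m_l ℏ = −4ℏ.
cos θ = L_z/|L| = -4/√42, so θ ≈ 128.11°.

θ ≈ 128.11°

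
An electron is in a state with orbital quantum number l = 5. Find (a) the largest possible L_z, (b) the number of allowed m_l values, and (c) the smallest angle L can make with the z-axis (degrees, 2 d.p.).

L_z,max = 5ℏ; 11 values; θ_min ≈ 24.09°

L_z,max = lℏ = 5ℏ.
There are 2l+1 = 11 values of m_l.
cos θ_min = 5/√30, so θ_min ≈ 24.09°.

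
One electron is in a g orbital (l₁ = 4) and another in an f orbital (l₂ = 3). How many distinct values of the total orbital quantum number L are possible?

7

L runs from |4 − 3| = 1 to 4 + 3 = 7.
So L can be 1, 2, 3, 4, 5, 6, 7.
That is 7 values.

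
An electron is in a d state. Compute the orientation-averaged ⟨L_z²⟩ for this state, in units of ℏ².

A d state has l = 2.
m_l ∈ {-2, -1, 0, 1, 2}.
⟨L_z²⟩ = ℏ²·l(l+1)/3 = 2ℏ².

⟨L_z²⟩ = 2 ℏ²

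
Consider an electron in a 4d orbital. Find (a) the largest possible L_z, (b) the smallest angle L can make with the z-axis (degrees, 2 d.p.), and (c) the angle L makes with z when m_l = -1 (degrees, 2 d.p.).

For 4d, l = 2.
L_z,max = lℏ = 2ℏ.
cos θ_min = 2/√6, so θ_min ≈ 35.26°.
For m_l = -1: cos θ = -1/√6, θ ≈ 114.09°.

L_z,max = 2ℏ; θ_min ≈ 35.26°; θ(m_l=-1) ≈ 114.09°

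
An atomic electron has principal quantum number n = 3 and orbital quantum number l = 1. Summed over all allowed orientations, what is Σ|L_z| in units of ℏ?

m_l runs from −1 to 1, i.e. {-1, 0, 1}.
Σ|m_l| = l(l+1) = 2.

Σ|L_z| = 2 ℏ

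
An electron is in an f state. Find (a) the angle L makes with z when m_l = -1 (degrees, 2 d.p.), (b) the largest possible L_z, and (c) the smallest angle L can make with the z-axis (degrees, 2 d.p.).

An f state has l = 3.
For m_l = -1: cos θ = -1/√12, θ ≈ 106.78°.
L_z,max = lℏ = 3ℏ.
cos θ_min = 3/√12, so θ_min ≈ 30.00°.

θ(m_l=-1) ≈ 106.78°; L_z,max = 3ℏ; θ_min ≈ 30.00°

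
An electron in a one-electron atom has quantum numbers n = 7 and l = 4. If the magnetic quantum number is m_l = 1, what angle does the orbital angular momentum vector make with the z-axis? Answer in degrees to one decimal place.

θ ≈ 77.1°

|L|² = l(l+1)ℏ² = 20ℏ², so |L| = 2√5 ℏ.
L_z = m_l ℏ = 1ℏ.
cos θ = L_z/|L| = 1/√20, so θ ≈ 77.1°.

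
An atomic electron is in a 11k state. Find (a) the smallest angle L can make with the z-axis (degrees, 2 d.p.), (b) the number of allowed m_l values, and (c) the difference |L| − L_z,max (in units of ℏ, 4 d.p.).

For 11k, l = 7.
cos θ_min = 7/√56, so θ_min ≈ 20.70°.
There are 2l+1 = 15 values of m_l.
|L| − L_z,max = (2√14 − 7)ℏ ≈ 0.4833ℏ.

θ_min ≈ 20.70°; 15 values; |L|−L_z,max ≈ 0.4833ℏ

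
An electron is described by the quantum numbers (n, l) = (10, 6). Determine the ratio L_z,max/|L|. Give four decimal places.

L_z,max/|L| = 0.9258

|L| = √42 ℏ ≈ 6.4807ℏ, while L_z,max = lℏ = 6ℏ.
L_z,max/|L| = 6/√42 = 0.9258.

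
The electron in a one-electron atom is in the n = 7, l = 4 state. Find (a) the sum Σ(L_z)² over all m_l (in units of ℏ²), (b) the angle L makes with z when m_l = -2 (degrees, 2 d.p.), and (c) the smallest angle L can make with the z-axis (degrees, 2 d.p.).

Σ m_l² = 60, so Σ(L_z)² = 60 ℏ².
For m_l = -2: cos θ = -2/√20, θ ≈ 116.57°.
cos θ_min = 4/√20, so θ_min ≈ 26.57°.

Σ(L_z)² = 60 ℏ²; θ(m_l=-2) ≈ 116.57°; θ_min ≈ 26.57°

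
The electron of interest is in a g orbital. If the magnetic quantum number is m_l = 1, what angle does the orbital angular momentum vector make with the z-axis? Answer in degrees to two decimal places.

θ ≈ 77.08°

For a g orbital, l = 4.
|L|² = l(l+1)ℏ² = 20ℏ², so |L| = 2√5 ℏ.
L_z = m_l ℏ = 1ℏ.
cos θ = L_z/|L| = 1/√20, so θ ≈ 77.08°.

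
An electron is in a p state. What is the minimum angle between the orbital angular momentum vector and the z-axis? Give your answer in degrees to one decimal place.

A p state has l = 1.
|L|² = l(l+1)ℏ² = 2ℏ², so |L| = √2 ℏ.
The smallest angle corresponds to the largest L_z, i.e. m_l = l = 1, giving L_z = 1ℏ.
cos θ_min = 1/√2, so θ_min ≈ 45.0°.

θ_min ≈ 45.0°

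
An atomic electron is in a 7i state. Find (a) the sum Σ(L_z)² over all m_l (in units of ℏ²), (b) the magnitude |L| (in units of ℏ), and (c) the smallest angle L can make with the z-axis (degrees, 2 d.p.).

The 7i subshell has l = 6.
Σ m_l² = 182, so Σ(L_z)² = 182 ℏ².
|L| = ℏ√(6·7) = √42 ℏ ≈ 6.481ℏ.
cos θ_min = 6/√42, so θ_min ≈ 22.21°.

Σ(L_z)² = 182 ℏ²; |L| = √42 ℏ ≈ 6.481ℏ; θ_min ≈ 22.21°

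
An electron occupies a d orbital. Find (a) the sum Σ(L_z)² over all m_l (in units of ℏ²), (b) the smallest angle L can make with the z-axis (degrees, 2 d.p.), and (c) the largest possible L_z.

Σ(L_z)² = 10 ℏ²; θ_min ≈ 35.26°; L_z,max = 2ℏ

The letter d corresponds to l = 2.
Σ m_l² = 10, so Σ(L_z)² = 10 ℏ².
cos θ_min = 2/√6, so θ_min ≈ 35.26°.
L_z,max = lℏ = 2ℏ.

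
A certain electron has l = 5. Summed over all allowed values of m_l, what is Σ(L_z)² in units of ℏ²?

The allowed m_l values are -5, -4, -3, -2, -1, 0, 1, 2, 3, 4, 5.
Summing m² from −5 to 5: Σ m_l² = 110.

Σ(L_z)² = 110 ℏ²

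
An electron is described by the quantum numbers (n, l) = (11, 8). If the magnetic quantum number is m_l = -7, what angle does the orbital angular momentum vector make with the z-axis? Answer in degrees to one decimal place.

θ ≈ 145.6°

|L| = √(l(l+1)) ℏ = 6√2 ℏ.
L_z = m_l ℏ = −7ℏ.
cos θ = L_z/|L| = -7/√72, so θ ≈ 145.6°.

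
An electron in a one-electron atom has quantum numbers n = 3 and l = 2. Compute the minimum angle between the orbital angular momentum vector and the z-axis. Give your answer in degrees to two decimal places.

θ_min ≈ 35.26°

|L| = √(l(l+1)) ℏ = √6 ℏ.
The smallest angle corresponds to the largest L_z, i.e. m_l = l = 2, giving L_z = 2ℏ.
cos θ_min = 2/√6, so θ_min ≈ 35.26°.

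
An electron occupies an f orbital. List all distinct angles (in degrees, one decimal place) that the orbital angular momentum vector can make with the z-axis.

θ ∈ {30.0°, 54.7°, 73.2°, 90.0°, 106.8°, 125.3°, 150.0°}

The letter f corresponds to l = 3.
|L| = ℏ√(l(l+1)) = 2√3 ℏ.
cos θ = m_l/√12 for each m_l ∈ {-3, -2, -1, 0, 1, 2, 3}.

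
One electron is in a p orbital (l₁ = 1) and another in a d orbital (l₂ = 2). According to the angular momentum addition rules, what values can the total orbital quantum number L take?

Angular momentum addition gives L = |l₁ − l₂|, …, l₁ + l₂.
Allowed values: L = 1, 2, 3.

L = 1, 2, 3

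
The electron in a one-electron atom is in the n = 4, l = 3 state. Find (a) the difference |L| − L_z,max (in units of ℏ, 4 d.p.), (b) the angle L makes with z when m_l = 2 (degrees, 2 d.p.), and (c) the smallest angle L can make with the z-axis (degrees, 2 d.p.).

|L|−L_z,max ≈ 0.4641ℏ; θ(m_l=2) ≈ 54.74°; θ_min ≈ 30.00°

|L| − L_z,max = (2√3 − 3)ℏ ≈ 0.4641ℏ.
For m_l = 2: cos θ = 2/√12, θ ≈ 54.74°.
cos θ_min = 3/√12, so θ_min ≈ 30.00°.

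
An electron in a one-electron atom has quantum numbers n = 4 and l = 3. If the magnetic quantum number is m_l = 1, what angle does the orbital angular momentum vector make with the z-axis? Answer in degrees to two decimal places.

θ ≈ 73.22°

|L| = √(l(l+1)) ℏ = 2√3 ℏ.
L_z = m_l ℏ = 1ℏ.
cos θ = L_z/|L| = 1/√12, so θ ≈ 73.22°.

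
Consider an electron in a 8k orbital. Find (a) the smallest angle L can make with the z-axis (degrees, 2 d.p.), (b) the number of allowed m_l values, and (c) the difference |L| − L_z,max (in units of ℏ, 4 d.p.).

θ_min ≈ 20.70°; 15 values; |L|−L_z,max ≈ 0.4833ℏ

The 8k subshell has l = 7.
cos θ_min = 7/√56, so θ_min ≈ 20.70°.
There are 2l+1 = 15 values of m_l.
|L| − L_z,max = (2√14 − 7)ℏ ≈ 0.4833ℏ.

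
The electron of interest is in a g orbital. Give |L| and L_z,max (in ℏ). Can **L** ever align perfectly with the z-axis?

No: L_z,max = 4ℏ < |L| = 2√5 ℏ ≈ 4.472ℏ

For a g orbital, l = 4.
|L| = 2√5 ℏ ≈ 4.4721ℏ, while L_z,max = lℏ = 4ℏ.
Since |L| > L_z,max, the vector can never point exactly along z; the closest it comes is θ_min = arccos(4/√20) ≈ 26.6°.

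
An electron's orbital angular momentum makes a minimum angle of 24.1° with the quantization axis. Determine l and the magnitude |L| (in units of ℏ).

l = 5, |L| = √30 ℏ ≈ 5.477ℏ

cos θ_min = l/√(l(l+1)) = √(l/(l+1)), so l/(l+1) = cos²(24.1°) = 0.8333.
l = cos²θ/sin²θ ≈ 5.
Then |L| = ℏ√(5·6) = √30 ℏ.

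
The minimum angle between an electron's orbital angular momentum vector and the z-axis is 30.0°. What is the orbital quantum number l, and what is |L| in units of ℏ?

At minimum angle, m_l = l, so cos θ = l/√(l(l+1)); cos²θ = l/(l+1) = 0.7500.
Solving: l = 3.
Then |L| = ℏ√(3·4) = 2√3 ℏ.

l = 3, |L| = 2√3 ℏ ≈ 3.464ℏ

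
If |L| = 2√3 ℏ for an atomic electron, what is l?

l = 3

Since |L|² = l(l+1)ℏ², l(l+1) = 12.
l² + l − 12 = 0 ⇒ l = 3.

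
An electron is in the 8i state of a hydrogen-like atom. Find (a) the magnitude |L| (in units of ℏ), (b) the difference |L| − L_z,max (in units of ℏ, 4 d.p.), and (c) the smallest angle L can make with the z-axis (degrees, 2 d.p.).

For 8i, l = 6.
|L| = ℏ√(6·7) = √42 ℏ ≈ 6.481ℏ.
|L| − L_z,max = (√42 − 6)ℏ ≈ 0.4807ℏ.
cos θ_min = 6/√42, so θ_min ≈ 22.21°.

|L| = √42 ℏ ≈ 6.481ℏ; |L|−L_z,max ≈ 0.4807ℏ; θ_min ≈ 22.21°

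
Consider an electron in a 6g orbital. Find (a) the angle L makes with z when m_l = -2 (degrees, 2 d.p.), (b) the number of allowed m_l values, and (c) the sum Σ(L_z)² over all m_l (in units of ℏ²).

θ(m_l=-2) ≈ 116.57°; 9 values; Σ(L_z)² = 60 ℏ²

For 6g, l = 4.
For m_l = -2: cos θ = -2/√20, θ ≈ 116.57°.
There are 2l+1 = 9 values of m_l.
Σ m_l² = 60, so Σ(L_z)² = 60 ℏ².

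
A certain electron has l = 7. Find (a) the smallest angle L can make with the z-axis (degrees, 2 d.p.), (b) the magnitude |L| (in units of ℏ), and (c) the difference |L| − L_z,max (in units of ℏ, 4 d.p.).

θ_min ≈ 20.70°; |L| = 2√14 ℏ ≈ 7.483ℏ; |L|−L_z,max ≈ 0.4833ℏ

cos θ_min = 7/√56, so θ_min ≈ 20.70°.
|L| = ℏ√(7·8) = 2√14 ℏ ≈ 7.483ℏ.
|L| − L_z,max = (2√14 − 7)ℏ ≈ 0.4833ℏ.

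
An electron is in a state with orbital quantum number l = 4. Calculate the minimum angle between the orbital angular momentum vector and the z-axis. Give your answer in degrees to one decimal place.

θ_min ≈ 26.6°

|L| = √(l(l+1)) ℏ = 2√5 ℏ.
The smallest angle corresponds to the largest L_z, i.e. m_l = l = 4, giving L_z = 4ℏ.
cos θ_min = 4/√20, so θ_min ≈ 26.6°.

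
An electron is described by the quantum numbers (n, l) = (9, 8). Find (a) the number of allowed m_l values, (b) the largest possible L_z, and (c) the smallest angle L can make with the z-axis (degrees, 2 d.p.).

There are 2l+1 = 17 values of m_l.
L_z,max = lℏ = 8ℏ.
cos θ_min = 8/√72, so θ_min ≈ 19.47°.

17 values; L_z,max = 8ℏ; θ_min ≈ 19.47°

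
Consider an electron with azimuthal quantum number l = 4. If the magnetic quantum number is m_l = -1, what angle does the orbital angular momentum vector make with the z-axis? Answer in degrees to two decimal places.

θ ≈ 102.92°

|L| = √(l(l+1)) ℏ = 2√5 ℏ.
L_z = m_l ℏ = −1ℏ.
cos θ = L_z/|L| = -1/√20, so θ ≈ 102.92°.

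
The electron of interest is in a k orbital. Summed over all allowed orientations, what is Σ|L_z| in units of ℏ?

A k state has l = 7.
The allowed m_l values are -7, -6, -5, -4, -3, -2, -1, 0, 1, 2, 3, 4, 5, 6, 7.
Σ|m_l| = 2·7(7+1)/2 = 56.

Σ|L_z| = 56 ℏ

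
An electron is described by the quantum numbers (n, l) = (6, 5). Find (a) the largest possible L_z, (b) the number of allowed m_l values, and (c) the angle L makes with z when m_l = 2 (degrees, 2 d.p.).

L_z,max = lℏ = 5ℏ.
There are 2l+1 = 11 values of m_l.
For m_l = 2: cos θ = 2/√30, θ ≈ 68.58°.

L_z,max = 5ℏ; 11 values; θ(m_l=2) ≈ 68.58°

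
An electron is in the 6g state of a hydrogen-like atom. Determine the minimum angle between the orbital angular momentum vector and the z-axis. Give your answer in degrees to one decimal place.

For 6g, l = 4.
|L| = ℏ√(l(l+1)) = 2√5 ℏ.
The smallest angle corresponds to the largest L_z, i.e. m_l = l = 4, giving L_z = 4ℏ.
cos θ_min = 4/√20, so θ_min ≈ 26.6°.

θ_min ≈ 26.6°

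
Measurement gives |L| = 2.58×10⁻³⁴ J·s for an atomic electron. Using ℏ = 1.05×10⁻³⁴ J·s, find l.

Dividing by ℏ: |L|/ℏ ≈ 2.457.
l(l+1) ≈ 2.457² ≈ 6.04, so l = 2.

l = 2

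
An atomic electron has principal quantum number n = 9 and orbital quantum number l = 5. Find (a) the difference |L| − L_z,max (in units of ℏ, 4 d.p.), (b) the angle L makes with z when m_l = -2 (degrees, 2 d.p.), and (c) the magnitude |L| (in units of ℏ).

|L|−L_z,max ≈ 0.4772ℏ; θ(m_l=-2) ≈ 111.42°; |L| = √30 ℏ ≈ 5.477ℏ

|L| − L_z,max = (√30 − 5)ℏ ≈ 0.4772ℏ.
For m_l = -2: cos θ = -2/√30, θ ≈ 111.42°.
|L| = ℏ√(5·6) = √30 ℏ ≈ 5.477ℏ.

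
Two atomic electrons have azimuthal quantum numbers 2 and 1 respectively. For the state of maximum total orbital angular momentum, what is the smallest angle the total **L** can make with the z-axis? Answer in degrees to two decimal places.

θ_min ≈ 30.00°

Angular momentum addition gives L = |l₁ − l₂|, …, l₁ + l₂.
L ∈ {1, 2, 3}.
The maximum is L = 3, with |L_tot| = ℏ√(3·4) = 2√3 ℏ.
The minimum angle with z is arccos(3/√12) ≈ 30.00°.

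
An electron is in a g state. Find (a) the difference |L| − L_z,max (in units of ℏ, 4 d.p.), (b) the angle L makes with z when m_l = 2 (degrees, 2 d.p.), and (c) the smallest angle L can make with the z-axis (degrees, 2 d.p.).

A g state has l = 4.
|L| − L_z,max = (2√5 − 4)ℏ ≈ 0.4721ℏ.
For m_l = 2: cos θ = 2/√20, θ ≈ 63.43°.
cos θ_min = 4/√20, so θ_min ≈ 26.57°.

|L|−L_z,max ≈ 0.4721ℏ; θ(m_l=2) ≈ 63.43°; θ_min ≈ 26.57°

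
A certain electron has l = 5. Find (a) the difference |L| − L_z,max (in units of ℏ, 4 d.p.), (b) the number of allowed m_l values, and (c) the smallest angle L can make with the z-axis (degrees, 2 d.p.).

|L| − L_z,max = (√30 − 5)ℏ ≈ 0.4772ℏ.
There are 2l+1 = 11 values of m_l.
cos θ_min = 5/√30, so θ_min ≈ 24.09°.

|L|−L_z,max ≈ 0.4772ℏ; 11 values; θ_min ≈ 24.09°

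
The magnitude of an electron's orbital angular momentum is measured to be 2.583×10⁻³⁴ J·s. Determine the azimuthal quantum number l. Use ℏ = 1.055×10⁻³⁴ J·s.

l = 2

|L|/ℏ = (2.583×10⁻³⁴)/(1.055×10⁻³⁴) ≈ 2.448.
l(l+1) ≈ 2.448² ≈ 5.99, so l = 2.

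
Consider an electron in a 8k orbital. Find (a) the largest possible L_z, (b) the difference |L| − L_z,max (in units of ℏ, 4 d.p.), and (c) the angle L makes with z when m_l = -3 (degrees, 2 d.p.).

For 8k, l = 7.
L_z,max = lℏ = 7ℏ.
|L| − L_z,max = (2√14 − 7)ℏ ≈ 0.4833ℏ.
For m_l = -3: cos θ = -3/√56, θ ≈ 113.63°.

L_z,max = 7ℏ; |L|−L_z,max ≈ 0.4833ℏ; θ(m_l=-3) ≈ 113.63°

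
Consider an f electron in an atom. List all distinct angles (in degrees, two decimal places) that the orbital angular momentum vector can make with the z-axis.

An f state has l = 3.
|L|² = l(l+1)ℏ² = 12ℏ², so |L| = 2√3 ℏ.
cos θ = m_l/√12 for each m_l ∈ {-3, -2, -1, 0, 1, 2, 3}.

θ ∈ {30.00°, 54.74°, 73.22°, 90.00°, 106.78°, 125.26°, 150.00°}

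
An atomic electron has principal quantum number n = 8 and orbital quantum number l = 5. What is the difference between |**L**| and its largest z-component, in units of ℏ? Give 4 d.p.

|L| = √30 ℏ ≈ 5.4772ℏ, while L_z,max = lℏ = 5ℏ.
The difference is (√30 − 5)ℏ ≈ 0.4772ℏ.

|L| − L_z,max ≈ 0.4772ℏ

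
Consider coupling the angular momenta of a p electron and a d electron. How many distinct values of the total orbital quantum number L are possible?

3

Angular momentum addition gives L = |l₁ − l₂|, …, l₁ + l₂.
So L can be 1, 2, 3.
That is 3 values.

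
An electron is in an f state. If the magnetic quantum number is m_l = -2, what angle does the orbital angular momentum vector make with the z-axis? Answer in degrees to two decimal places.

For an f orbital, l = 3.
|L|² = l(l+1)ℏ² = 12ℏ², so |L| = 2√3 ℏ.
L_z = m_l ℏ = −2ℏ.
cos θ = L_z/|L| = -2/√12, so θ ≈ 125.26°.

θ ≈ 125.26°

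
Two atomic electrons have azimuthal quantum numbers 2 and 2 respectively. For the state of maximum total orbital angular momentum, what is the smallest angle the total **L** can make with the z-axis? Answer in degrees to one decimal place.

L runs from |2 − 2| = 0 to 2 + 2 = 4.
Allowed values: L = 0, 1, 2, 3, 4.
The maximum is L = 4, with |L_tot| = ℏ√(4·5) = 2√5 ℏ.
The minimum angle with z is arccos(4/√20) ≈ 26.6°.

θ_min ≈ 26.6°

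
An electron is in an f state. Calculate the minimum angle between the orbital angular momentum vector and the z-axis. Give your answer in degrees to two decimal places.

θ_min ≈ 30.00°

F corresponds to l = 3.
|L|² = l(l+1)ℏ² = 12ℏ², so |L| = 2√3 ℏ.
The smallest angle corresponds to the largest L_z, i.e. m_l = l = 3, giving L_z = 3ℏ.
cos θ_min = 3/√12, so θ_min ≈ 30.00°.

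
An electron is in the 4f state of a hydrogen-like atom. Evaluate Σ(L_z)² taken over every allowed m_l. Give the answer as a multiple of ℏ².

Σ(L_z)² = 28 ℏ²

The 4f subshell has l = 3.
m_l ∈ {-3, -2, -1, 0, 1, 2, 3}.
Σ m_l² = l(l+1)(2l+1)/3 = 3·4·7/3 = 28.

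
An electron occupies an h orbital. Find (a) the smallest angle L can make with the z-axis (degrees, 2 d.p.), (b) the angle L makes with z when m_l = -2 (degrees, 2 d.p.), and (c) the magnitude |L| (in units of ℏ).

For an h orbital, l = 5.
cos θ_min = 5/√30, so θ_min ≈ 24.09°.
For m_l = -2: cos θ = -2/√30, θ ≈ 111.42°.
|L| = ℏ√(5·6) = √30 ℏ ≈ 5.477ℏ.

θ_min ≈ 24.09°; θ(m_l=-2) ≈ 111.42°; |L| = √30 ℏ ≈ 5.477ℏ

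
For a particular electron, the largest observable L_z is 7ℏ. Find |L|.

|L| = 2√14 ℏ ≈ 7.483ℏ

The maximum L_z equals lℏ, giving l = 7.
|L| = √(l(l+1)) ℏ = 2√14 ℏ.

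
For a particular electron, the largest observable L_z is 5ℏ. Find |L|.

L_z,max = lℏ, so l = 5.
Then |L| = ℏ√(5·6) = √30 ℏ.

|L| = √30 ℏ ≈ 5.477ℏ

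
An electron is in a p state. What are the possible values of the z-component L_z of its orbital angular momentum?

L_z ∈ {−ℏ, 0, ℏ}

A p state has l = 1.
L_z = m_l ℏ with m_l ranging from −l to +l in integer steps.
For l = 1: m_l ∈ {-1, 0, 1}.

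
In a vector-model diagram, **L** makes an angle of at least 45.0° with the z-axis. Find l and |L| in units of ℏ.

At minimum angle, m_l = l, so cos θ = l/√(l(l+1)); cos²θ = l/(l+1) = 0.5000.
Thus l = 0.5000/(1 − 0.5000) ≈ 1.
Then |L| = ℏ√(1·2) = √2 ℏ.

l = 1, |L| = √2 ℏ ≈ 1.414ℏ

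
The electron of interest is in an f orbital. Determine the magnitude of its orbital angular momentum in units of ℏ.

An f state has l = 3.
|L| = ℏ√(l(l+1)) = ℏ√(3·4) = 2√3 ℏ

|L| = 2√3 ℏ ≈ 3.464ℏ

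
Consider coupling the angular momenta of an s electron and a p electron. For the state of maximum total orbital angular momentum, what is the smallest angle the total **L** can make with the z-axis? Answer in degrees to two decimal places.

θ_min ≈ 45.00°

The total orbital quantum number L ranges from |l₁ − l₂| to l₁ + l₂ in integer steps.
Allowed values: L = 1.
The maximum is L = 1, with |L_tot| = ℏ√(1·2) = √2 ℏ.
The minimum angle with z is arccos(1/√2) ≈ 45.00°.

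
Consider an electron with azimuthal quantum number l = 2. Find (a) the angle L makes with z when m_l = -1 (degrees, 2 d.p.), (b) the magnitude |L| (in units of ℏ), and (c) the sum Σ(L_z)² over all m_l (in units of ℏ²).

For m_l = -1: cos θ = -1/√6, θ ≈ 114.09°.
|L| = ℏ√(2·3) = √6 ℏ ≈ 2.449ℏ.
Σ m_l² = 10, so Σ(L_z)² = 10 ℏ².

θ(m_l=-1) ≈ 114.09°; |L| = √6 ℏ ≈ 2.449ℏ; Σ(L_z)² = 10 ℏ²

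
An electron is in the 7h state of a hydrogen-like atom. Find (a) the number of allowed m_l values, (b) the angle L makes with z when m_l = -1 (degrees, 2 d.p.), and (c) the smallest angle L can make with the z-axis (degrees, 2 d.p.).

11 values; θ(m_l=-1) ≈ 100.52°; θ_min ≈ 24.09°

7h means n = 7, l = 5.
There are 2l+1 = 11 values of m_l.
For m_l = -1: cos θ = -1/√30, θ ≈ 100.52°.
cos θ_min = 5/√30, so θ_min ≈ 24.09°.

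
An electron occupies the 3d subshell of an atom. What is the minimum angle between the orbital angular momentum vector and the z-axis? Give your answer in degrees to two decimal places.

θ_min ≈ 35.26°

3d means n = 3, l = 2.
|L| = √(l(l+1)) ℏ = √6 ℏ.
The smallest angle corresponds to the largest L_z, i.e. m_l = l = 2, giving L_z = 2ℏ.
cos θ_min = 2/√6, so θ_min ≈ 35.26°.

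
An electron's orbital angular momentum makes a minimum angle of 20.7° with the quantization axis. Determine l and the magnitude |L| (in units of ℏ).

cos²θ_min = l/(l+1) = 0.8751.
l = cos²θ/sin²θ ≈ 7.
Then |L| = ℏ√(7·8) = 2√14 ℏ.

l = 7, |L| = 2√14 ℏ ≈ 7.483ℏ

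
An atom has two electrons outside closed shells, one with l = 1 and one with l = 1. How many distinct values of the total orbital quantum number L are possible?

The total orbital quantum number L ranges from |l₁ − l₂| to l₁ + l₂ in integer steps.
Allowed values: L = 0, 1, 2.
That is 3 values.

3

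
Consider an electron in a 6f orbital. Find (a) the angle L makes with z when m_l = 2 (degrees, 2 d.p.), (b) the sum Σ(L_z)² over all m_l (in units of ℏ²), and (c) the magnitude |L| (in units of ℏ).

θ(m_l=2) ≈ 54.74°; Σ(L_z)² = 28 ℏ²; |L| = 2√3 ℏ ≈ 3.464ℏ

For 6f, l = 3.
For m_l = 2: cos θ = 2/√12, θ ≈ 54.74°.
Σ m_l² = 28, so Σ(L_z)² = 28 ℏ².
|L| = ℏ√(3·4) = 2√3 ℏ ≈ 3.464ℏ.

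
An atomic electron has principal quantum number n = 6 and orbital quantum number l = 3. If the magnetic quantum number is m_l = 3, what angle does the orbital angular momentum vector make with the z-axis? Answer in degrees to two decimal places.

|L|² = l(l+1)ℏ² = 12ℏ², so |L| = 2√3 ℏ.
L_z = m_l ℏ = 3ℏ.
cos θ = L_z/|L| = 3/√12, so θ ≈ 30.00°.

θ ≈ 30.00°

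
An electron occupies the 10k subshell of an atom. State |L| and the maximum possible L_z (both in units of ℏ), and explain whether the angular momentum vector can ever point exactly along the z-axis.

No: L_z,max = 7ℏ < |L| = 2√14 ℏ ≈ 7.483ℏ

The 10k subshell has l = 7.
|L| = 2√14 ℏ ≈ 7.4833ℏ, while L_z,max = lℏ = 7ℏ.
Since |L| > L_z,max, the vector can never point exactly along z; the closest it comes is θ_min = arccos(7/√56) ≈ 20.7°.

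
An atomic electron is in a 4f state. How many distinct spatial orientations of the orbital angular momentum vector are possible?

7

4f means n = 4, l = 3.
The number of m_l values is 2l + 1 = 2·3 + 1 = 7.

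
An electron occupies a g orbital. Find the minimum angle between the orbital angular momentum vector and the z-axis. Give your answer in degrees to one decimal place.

The letter g corresponds to l = 4.
|L| = √(l(l+1)) ℏ = 2√5 ℏ.
The smallest angle corresponds to the largest L_z, i.e. m_l = l = 4, giving L_z = 4ℏ.
cos θ_min = 4/√20, so θ_min ≈ 26.6°.

θ_min ≈ 26.6°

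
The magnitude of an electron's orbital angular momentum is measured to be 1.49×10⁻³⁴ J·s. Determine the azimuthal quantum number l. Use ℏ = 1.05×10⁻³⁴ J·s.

l = 1

In units of ℏ, |L| ≈ 1.419.
(|L|/ℏ)² = l(l+1) ≈ 2.01 ⇒ l = 1.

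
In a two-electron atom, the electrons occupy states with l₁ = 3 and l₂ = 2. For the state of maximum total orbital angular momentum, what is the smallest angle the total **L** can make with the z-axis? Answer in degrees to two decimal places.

θ_min ≈ 24.09°

Angular momentum addition gives L = |l₁ − l₂|, …, l₁ + l₂.
L ∈ {1, 2, 3, 4, 5}.
The maximum is L = 5, with |L_tot| = ℏ√(5·6) = √30 ℏ.
The minimum angle with z is arccos(5/√30) ≈ 24.09°.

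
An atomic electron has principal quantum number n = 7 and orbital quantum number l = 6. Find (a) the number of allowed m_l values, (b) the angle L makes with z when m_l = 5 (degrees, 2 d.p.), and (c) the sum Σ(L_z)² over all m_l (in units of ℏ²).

13 values; θ(m_l=5) ≈ 39.51°; Σ(L_z)² = 182 ℏ²

There are 2l+1 = 13 values of m_l.
For m_l = 5: cos θ = 5/√42, θ ≈ 39.51°.
Σ m_l² = 182, so Σ(L_z)² = 182 ℏ².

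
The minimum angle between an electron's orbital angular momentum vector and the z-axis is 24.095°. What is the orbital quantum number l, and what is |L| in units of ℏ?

cos θ_min = l/√(l(l+1)) = √(l/(l+1)), so l/(l+1) = cos²(24.095°) = 0.8333.
Thus l = 0.8333/(1 − 0.8333) ≈ 5.
Then |L| = ℏ√(5·6) = √30 ℏ.

l = 5, |L| = √30 ℏ ≈ 5.477ℏ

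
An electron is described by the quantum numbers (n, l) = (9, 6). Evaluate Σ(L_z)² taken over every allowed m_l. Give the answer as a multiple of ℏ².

Σ(L_z)² = 182 ℏ²

m_l ∈ {-6, -5, -4, -3, -2, -1, 0, 1, 2, 3, 4, 5, 6}.
Summing m² from −6 to 6: Σ m_l² = 182.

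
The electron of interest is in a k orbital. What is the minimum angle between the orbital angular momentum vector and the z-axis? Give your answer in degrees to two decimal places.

A k state has l = 7.
|L| = √(l(l+1)) ℏ = 2√14 ℏ.
The smallest angle corresponds to the largest L_z, i.e. m_l = l = 7, giving L_z = 7ℏ.
cos θ_min = 7/√56, so θ_min ≈ 20.70°.

θ_min ≈ 20.70°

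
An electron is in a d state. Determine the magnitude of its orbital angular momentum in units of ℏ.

|L| = √6 ℏ ≈ 2.449ℏ

For a d orbital, l = 2.
|L| = ℏ√(l(l+1)) = ℏ√(2·3) = √6 ℏ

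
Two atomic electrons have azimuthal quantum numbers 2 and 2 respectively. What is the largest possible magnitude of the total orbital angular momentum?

Angular momentum addition gives L = |l₁ − l₂|, …, l₁ + l₂.
So L can be 0, 1, 2, 3, 4.
The largest magnitude corresponds to L = 4: |L_tot| = ℏ√(4·5) = 2√5 ℏ.

|L_tot|_max = 2√5 ℏ ≈ 4.472ℏ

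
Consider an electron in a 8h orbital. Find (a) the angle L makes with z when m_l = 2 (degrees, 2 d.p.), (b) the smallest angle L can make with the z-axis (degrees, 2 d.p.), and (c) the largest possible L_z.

θ(m_l=2) ≈ 68.58°; θ_min ≈ 24.09°; L_z,max = 5ℏ

For 8h, l = 5.
For m_l = 2: cos θ = 2/√30, θ ≈ 68.58°.
cos θ_min = 5/√30, so θ_min ≈ 24.09°.
L_z,max = lℏ = 5ℏ.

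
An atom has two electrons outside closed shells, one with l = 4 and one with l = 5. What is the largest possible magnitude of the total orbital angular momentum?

|L_tot|_max = 3√10 ℏ ≈ 9.487ℏ

Angular momentum addition gives L = |l₁ − l₂|, …, l₁ + l₂.
Allowed values: L = 1, 2, 3, 4, 5, 6, 7, 8, 9.
The largest magnitude corresponds to L = 9: |L_tot| = ℏ√(9·10) = 3√10 ℏ.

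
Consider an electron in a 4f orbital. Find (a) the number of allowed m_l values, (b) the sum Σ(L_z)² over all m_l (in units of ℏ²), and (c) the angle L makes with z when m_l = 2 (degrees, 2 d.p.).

7 values; Σ(L_z)² = 28 ℏ²; θ(m_l=2) ≈ 54.74°

The 4f subshell has l = 3.
There are 2l+1 = 7 values of m_l.
Σ m_l² = 28, so Σ(L_z)² = 28 ℏ².
For m_l = 2: cos θ = 2/√12, θ ≈ 54.74°.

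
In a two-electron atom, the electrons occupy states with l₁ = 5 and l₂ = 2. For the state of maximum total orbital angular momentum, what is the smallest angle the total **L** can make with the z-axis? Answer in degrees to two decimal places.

The total orbital quantum number L ranges from |l₁ − l₂| to l₁ + l₂ in integer steps.
Allowed values: L = 3, 4, 5, 6, 7.
The maximum is L = 7, with |L_tot| = ℏ√(7·8) = 2√14 ℏ.
The minimum angle with z is arccos(7/√56) ≈ 20.70°.

θ_min ≈ 20.70°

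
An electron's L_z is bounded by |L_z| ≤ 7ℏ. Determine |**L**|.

The maximum L_z equals lℏ, giving l = 7.
|L| = ℏ√(l(l+1)) = 2√14 ℏ.

|L| = 2√14 ℏ ≈ 7.483ℏ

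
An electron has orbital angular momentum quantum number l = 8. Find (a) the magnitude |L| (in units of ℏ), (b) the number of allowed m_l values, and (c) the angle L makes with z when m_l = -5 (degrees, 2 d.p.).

|L| = 6√2 ℏ ≈ 8.485ℏ; 17 values; θ(m_l=-5) ≈ 126.10°

|L| = ℏ√(8·9) = 6√2 ℏ ≈ 8.485ℏ.
There are 2l+1 = 17 values of m_l.
For m_l = -5: cos θ = -5/√72, θ ≈ 126.10°.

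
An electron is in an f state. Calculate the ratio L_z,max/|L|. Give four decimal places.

For an f orbital, l = 3.
|L| = 2√3 ℏ ≈ 3.4641ℏ, while L_z,max = lℏ = 3ℏ.
L_z,max/|L| = 3/√12 = 0.8660.

L_z,max/|L| = 0.8660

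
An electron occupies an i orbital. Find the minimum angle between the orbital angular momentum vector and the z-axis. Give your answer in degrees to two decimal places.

An i state has l = 6.
|L|² = l(l+1)ℏ² = 42ℏ², so |L| = √42 ℏ.
The smallest angle corresponds to the largest L_z, i.e. m_l = l = 6, giving L_z = 6ℏ.
cos θ_min = 6/√42, so θ_min ≈ 22.21°.

θ_min ≈ 22.21°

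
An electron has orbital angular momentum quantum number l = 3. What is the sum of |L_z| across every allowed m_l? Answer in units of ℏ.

m_l runs from −3 to 3, i.e. {-3, -2, -1, 0, 1, 2, 3}.
Σ|m_l| = 2·3(3+1)/2 = 12.

Σ|L_z| = 12 ℏ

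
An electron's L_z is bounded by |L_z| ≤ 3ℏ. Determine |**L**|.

Since max m_l = l, l = 3.
Then |L| = ℏ√(3·4) = 2√3 ℏ.

|L| = 2√3 ℏ ≈ 3.464ℏ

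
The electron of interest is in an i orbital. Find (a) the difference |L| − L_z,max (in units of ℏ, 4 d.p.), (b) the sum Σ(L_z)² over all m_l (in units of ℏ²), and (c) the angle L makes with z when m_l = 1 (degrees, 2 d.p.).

The letter i corresponds to l = 6.
|L| − L_z,max = (√42 − 6)ℏ ≈ 0.4807ℏ.
Σ m_l² = 182, so Σ(L_z)² = 182 ℏ².
For m_l = 1: cos θ = 1/√42, θ ≈ 81.12°.

|L|−L_z,max ≈ 0.4807ℏ; Σ(L_z)² = 182 ℏ²; θ(m_l=1) ≈ 81.12°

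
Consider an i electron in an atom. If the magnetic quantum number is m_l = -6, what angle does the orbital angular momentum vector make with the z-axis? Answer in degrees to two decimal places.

θ ≈ 157.79°

An i state has l = 6.
|L| = ℏ√(l(l+1)) = √42 ℏ.
L_z = m_l ℏ = −6ℏ.
cos θ = L_z/|L| = -6/√42, so θ ≈ 157.79°.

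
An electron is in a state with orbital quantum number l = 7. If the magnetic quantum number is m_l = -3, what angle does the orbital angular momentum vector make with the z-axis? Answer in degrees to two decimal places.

θ ≈ 113.63°

|L| = ℏ√(l(l+1)) = 2√14 ℏ.
L_z = m_l ℏ = −3ℏ.
cos θ = L_z/|L| = -3/√56, so θ ≈ 113.63°.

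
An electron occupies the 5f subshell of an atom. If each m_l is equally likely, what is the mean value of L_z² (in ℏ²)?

5f means n = 5, l = 3.
The allowed m_l values are -3, -2, -1, 0, 1, 2, 3.
Average of L_z² over 7 states: 28/7 ℏ² = 4 ℏ².

⟨L_z²⟩ = 4 ℏ²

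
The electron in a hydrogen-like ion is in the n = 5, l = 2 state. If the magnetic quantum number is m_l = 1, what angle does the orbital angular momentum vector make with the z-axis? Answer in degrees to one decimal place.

|L| = ℏ√(l(l+1)) = √6 ℏ.
L_z = m_l ℏ = 1ℏ.
cos θ = L_z/|L| = 1/√6, so θ ≈ 65.9°.

θ ≈ 65.9°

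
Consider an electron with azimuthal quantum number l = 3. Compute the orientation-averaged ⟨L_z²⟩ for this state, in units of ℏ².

m_l ∈ {-3, -2, -1, 0, 1, 2, 3}.
⟨L_z²⟩ = ℏ²·l(l+1)/3 = 4ℏ².

⟨L_z²⟩ = 4 ℏ²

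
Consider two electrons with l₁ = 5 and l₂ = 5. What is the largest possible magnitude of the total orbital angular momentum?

|L_tot|_max = √110 ℏ ≈ 10.488ℏ

The total orbital quantum number L ranges from |l₁ − l₂| to l₁ + l₂ in integer steps.
L ∈ {0, 1, 2, 3, 4, 5, 6, 7, 8, 9, 10}.
The largest magnitude corresponds to L = 10: |L_tot| = ℏ√(10·11) = √110 ℏ.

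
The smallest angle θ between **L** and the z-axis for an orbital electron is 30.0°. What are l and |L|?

At minimum angle, m_l = l, so cos θ = l/√(l(l+1)); cos²θ = l/(l+1) = 0.7500.
Solving: l = 3.
Then |L| = ℏ√(3·4) = 2√3 ℏ.

l = 3, |L| = 2√3 ℏ ≈ 3.464ℏ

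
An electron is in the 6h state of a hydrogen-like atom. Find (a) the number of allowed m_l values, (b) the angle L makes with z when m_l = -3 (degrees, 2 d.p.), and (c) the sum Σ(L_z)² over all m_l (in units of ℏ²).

6h means n = 6, l = 5.
There are 2l+1 = 11 values of m_l.
For m_l = -3: cos θ = -3/√30, θ ≈ 123.21°.
Σ m_l² = 110, so Σ(L_z)² = 110 ℏ².

11 values; θ(m_l=-3) ≈ 123.21°; Σ(L_z)² = 110 ℏ²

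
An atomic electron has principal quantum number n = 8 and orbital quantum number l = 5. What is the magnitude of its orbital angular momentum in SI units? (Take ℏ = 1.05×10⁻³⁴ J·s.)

|L| = 5.75×10⁻³⁴ J·s

|L| = ℏ√(l(l+1)) = ℏ√(5·6) = √30 ℏ
Numerically, |L| = 5.477 × (1.05×10⁻³⁴ J·s) = 5.75×10⁻³⁴ J·s.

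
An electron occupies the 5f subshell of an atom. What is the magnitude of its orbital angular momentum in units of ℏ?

The 5f subshell has l = 3.
|L| = ℏ√(l(l+1)) = ℏ√(3·4) = 2√3 ℏ

|L| = 2√3 ℏ ≈ 3.464ℏ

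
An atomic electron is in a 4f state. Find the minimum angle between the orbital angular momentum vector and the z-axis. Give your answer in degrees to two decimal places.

4f means n = 4, l = 3.
|L| = ℏ√(l(l+1)) = 2√3 ℏ.
The smallest angle corresponds to the largest L_z, i.e. m_l = l = 3, giving L_z = 3ℏ.
cos θ_min = 3/√12, so θ_min ≈ 30.00°.

θ_min ≈ 30.00°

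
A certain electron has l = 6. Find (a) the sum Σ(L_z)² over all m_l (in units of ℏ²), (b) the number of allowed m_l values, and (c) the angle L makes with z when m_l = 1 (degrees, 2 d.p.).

Σ m_l² = 182, so Σ(L_z)² = 182 ℏ².
There are 2l+1 = 13 values of m_l.
For m_l = 1: cos θ = 1/√42, θ ≈ 81.12°.

Σ(L_z)² = 182 ℏ²; 13 values; θ(m_l=1) ≈ 81.12°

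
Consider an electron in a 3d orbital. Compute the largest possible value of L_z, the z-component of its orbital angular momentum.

L_z,max = 2ℏ

For 3d, l = 2.
L_z = m_l ℏ with m_l ∈ {−2, …, 2}; the maximum is m_l = 2.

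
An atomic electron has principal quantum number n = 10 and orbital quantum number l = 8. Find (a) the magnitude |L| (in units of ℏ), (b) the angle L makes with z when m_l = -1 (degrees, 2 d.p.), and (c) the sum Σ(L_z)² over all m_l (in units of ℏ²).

|L| = 6√2 ℏ ≈ 8.485ℏ; θ(m_l=-1) ≈ 96.77°; Σ(L_z)² = 408 ℏ²

|L| = ℏ√(8·9) = 6√2 ℏ ≈ 8.485ℏ.
For m_l = -1: cos θ = -1/√72, θ ≈ 96.77°.
Σ m_l² = 408, so Σ(L_z)² = 408 ℏ².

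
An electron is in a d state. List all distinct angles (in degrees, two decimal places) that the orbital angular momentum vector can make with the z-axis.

θ ∈ {35.26°, 65.91°, 90.00°, 114.09°, 144.74°}

For a d orbital, l = 2.
|L| = ℏ√(l(l+1)) = √6 ℏ.
cos θ = m_l/√6 for each m_l ∈ {-2, -1, 0, 1, 2}.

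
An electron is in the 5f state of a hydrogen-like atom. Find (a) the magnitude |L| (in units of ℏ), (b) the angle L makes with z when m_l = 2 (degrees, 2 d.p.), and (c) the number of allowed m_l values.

5f means n = 5, l = 3.
|L| = ℏ√(3·4) = 2√3 ℏ ≈ 3.464ℏ.
For m_l = 2: cos θ = 2/√12, θ ≈ 54.74°.
There are 2l+1 = 7 values of m_l.

|L| = 2√3 ℏ ≈ 3.464ℏ; θ(m_l=2) ≈ 54.74°; 7 values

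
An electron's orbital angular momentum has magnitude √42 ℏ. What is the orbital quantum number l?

l = 6

Since |L|² = l(l+1)ℏ², l(l+1) = 42.
Solving: l = 6.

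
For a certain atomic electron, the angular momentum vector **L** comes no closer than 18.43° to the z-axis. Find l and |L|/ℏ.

At minimum angle, m_l = l, so cos θ = l/√(l(l+1)); cos²θ = l/(l+1) = 0.9001.
Solving: l = 9.
Then |L| = ℏ√(9·10) = 3√10 ℏ.

l = 9, |L| = 3√10 ℏ ≈ 9.487ℏ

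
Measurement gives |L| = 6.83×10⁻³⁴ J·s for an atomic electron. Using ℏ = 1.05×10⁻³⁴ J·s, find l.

l = 6

|L|/ℏ = (6.83×10⁻³⁴)/(1.05×10⁻³⁴) ≈ 6.505.
Set l(l+1) = 42.31; the integer solution is l = 6.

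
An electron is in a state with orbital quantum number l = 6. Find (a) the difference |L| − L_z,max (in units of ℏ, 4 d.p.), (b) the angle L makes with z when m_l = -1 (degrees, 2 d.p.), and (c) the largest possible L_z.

|L|−L_z,max ≈ 0.4807ℏ; θ(m_l=-1) ≈ 98.88°; L_z,max = 6ℏ

|L| − L_z,max = (√42 − 6)ℏ ≈ 0.4807ℏ.
For m_l = -1: cos θ = -1/√42, θ ≈ 98.88°.
L_z,max = lℏ = 6ℏ.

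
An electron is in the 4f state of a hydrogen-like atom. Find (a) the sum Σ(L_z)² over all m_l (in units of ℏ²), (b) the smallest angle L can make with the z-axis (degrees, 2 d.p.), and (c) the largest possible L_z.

The 4f subshell has l = 3.
Σ m_l² = 28, so Σ(L_z)² = 28 ℏ².
cos θ_min = 3/√12, so θ_min ≈ 30.00°.
L_z,max = lℏ = 3ℏ.

Σ(L_z)² = 28 ℏ²; θ_min ≈ 30.00°; L_z,max = 3ℏ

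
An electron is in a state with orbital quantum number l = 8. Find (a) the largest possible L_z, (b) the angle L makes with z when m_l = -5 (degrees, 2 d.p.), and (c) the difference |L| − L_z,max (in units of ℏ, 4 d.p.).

L_z,max = 8ℏ; θ(m_l=-5) ≈ 126.10°; |L|−L_z,max ≈ 0.4853ℏ

L_z,max = lℏ = 8ℏ.
For m_l = -5: cos θ = -5/√72, θ ≈ 126.10°.
|L| − L_z,max = (6√2 − 8)ℏ ≈ 0.4853ℏ.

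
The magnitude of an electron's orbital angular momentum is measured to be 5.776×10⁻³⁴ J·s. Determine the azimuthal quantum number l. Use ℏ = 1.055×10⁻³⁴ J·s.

In units of ℏ, |L| ≈ 5.475.
Set l(l+1) = 29.97; the integer solution is l = 5.

l = 5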